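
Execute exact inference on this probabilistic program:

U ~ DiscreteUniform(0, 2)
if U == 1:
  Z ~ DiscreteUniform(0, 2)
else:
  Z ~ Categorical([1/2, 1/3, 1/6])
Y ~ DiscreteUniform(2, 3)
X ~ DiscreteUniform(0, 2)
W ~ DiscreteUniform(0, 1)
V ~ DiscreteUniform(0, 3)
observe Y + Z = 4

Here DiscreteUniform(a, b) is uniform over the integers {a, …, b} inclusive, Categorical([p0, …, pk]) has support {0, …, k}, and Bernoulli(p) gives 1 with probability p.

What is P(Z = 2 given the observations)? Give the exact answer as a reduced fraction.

Enumerate traces; 144 have nonzero weight after conditioning:
  (U=0, Z=1, Y=3, X=0, W=0, V=0) weight 1/432
  (U=0, Z=1, Y=3, X=0, W=0, V=1) weight 1/432
  (U=0, Z=1, Y=3, X=0, W=0, V=2) weight 1/432
  (U=0, Z=1, Y=3, X=0, W=0, V=3) weight 1/432
  (U=0, Z=1, Y=3, X=0, W=1, V=0) weight 1/432
  (U=0, Z=1, Y=3, X=0, W=1, V=1) weight 1/432
  (U=0, Z=1, Y=3, X=0, W=1, V=2) weight 1/432
  (U=0, Z=1, Y=3, X=0, W=1, V=3) weight 1/432
  (U=0, Z=2, Y=2, X=0, W=0, V=0) weight 1/864
  … 135 more
Group by Z:
  weight(Z=1) = 1/6
  weight(Z=2) = 1/9
Total weight = 1/6 + 1/9 = 5/18
P(Z=1 | obs) = 1/6 / 5/18 = 3/5
P(Z=2 | obs) = 1/9 / 5/18 = 2/5

P(Z = 2 | obs) = 2/5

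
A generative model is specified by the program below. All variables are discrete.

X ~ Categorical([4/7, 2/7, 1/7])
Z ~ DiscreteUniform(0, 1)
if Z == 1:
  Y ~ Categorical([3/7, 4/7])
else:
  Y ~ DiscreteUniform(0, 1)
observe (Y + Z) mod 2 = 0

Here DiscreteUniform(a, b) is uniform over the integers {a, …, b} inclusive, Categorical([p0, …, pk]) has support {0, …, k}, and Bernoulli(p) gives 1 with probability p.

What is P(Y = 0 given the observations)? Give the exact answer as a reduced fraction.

P(Y = 0 | obs) = 7/15

Enumerate traces; 6 have nonzero weight after conditioning:
  (X=0, Z=0, Y=0) weight 1/7
  (X=0, Z=1, Y=1) weight 8/49
  (X=1, Z=0, Y=0) weight 1/14
  (X=1, Z=1, Y=1) weight 4/49
  (X=2, Z=0, Y=0) weight 1/28
  (X=2, Z=1, Y=1) weight 2/49
Group by Y:
  weight(Y=0) = 1/4
  weight(Y=1) = 2/7
Total weight = 1/4 + 2/7 = 15/28
P(Y=0 | obs) = 1/4 / 15/28 = 7/15
P(Y=1 | obs) = 2/7 / 15/28 = 8/15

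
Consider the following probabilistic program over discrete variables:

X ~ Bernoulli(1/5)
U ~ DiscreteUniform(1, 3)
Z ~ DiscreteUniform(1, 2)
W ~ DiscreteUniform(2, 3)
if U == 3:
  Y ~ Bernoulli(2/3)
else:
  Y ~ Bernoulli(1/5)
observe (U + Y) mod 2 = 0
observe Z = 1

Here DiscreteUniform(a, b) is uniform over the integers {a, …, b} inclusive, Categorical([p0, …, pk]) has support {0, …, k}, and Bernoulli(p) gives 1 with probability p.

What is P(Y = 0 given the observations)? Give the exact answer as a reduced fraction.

Enumerate traces; 12 have nonzero weight after conditioning:
  (X=0, U=1, Z=1, W=2, Y=1) weight 1/75
  (X=0, U=1, Z=1, W=3, Y=1) weight 1/75
  (X=0, U=2, Z=1, W=2, Y=0) weight 4/75
  (X=0, U=2, Z=1, W=3, Y=0) weight 4/75
  (X=0, U=3, Z=1, W=2, Y=1) weight 2/45
  (X=0, U=3, Z=1, W=3, Y=1) weight 2/45
  (X=1, U=1, Z=1, W=2, Y=1) weight 1/300
  (X=1, U=1, Z=1, W=3, Y=1) weight 1/300
  … 4 more
Group by Y:
  weight(Y=0) = 2/15
  weight(Y=1) = 13/90
Total weight = 2/15 + 13/90 = 5/18
P(Y=0 | obs) = 2/15 / 5/18 = 12/25
P(Y=1 | obs) = 13/90 / 5/18 = 13/25

P(Y = 0 | obs) = 12/25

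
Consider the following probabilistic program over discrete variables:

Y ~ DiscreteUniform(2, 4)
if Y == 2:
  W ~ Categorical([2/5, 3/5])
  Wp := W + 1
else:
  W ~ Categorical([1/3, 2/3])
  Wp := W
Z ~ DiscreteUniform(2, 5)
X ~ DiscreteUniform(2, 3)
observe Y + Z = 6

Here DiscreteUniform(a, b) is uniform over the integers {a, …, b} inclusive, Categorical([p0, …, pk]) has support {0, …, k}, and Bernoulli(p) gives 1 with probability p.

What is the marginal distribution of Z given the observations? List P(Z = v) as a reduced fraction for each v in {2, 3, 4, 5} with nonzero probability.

Enumerate traces; 12 have nonzero weight after conditioning:
  (Y=2, W=0, Z=4, X=2) weight 1/60
  (Y=2, W=0, Z=4, X=3) weight 1/60
  (Y=2, W=1, Z=4, X=2) weight 1/40
  (Y=2, W=1, Z=4, X=3) weight 1/40
  (Y=3, W=0, Z=3, X=2) weight 1/72
  (Y=3, W=0, Z=3, X=3) weight 1/72
  (Y=3, W=1, Z=3, X=2) weight 1/36
  (Y=3, W=1, Z=3, X=3) weight 1/36
  (Y=4, W=0, Z=2, X=2) weight 1/72
  … 3 more
Group by Z:
  weight(Z=2) = 1/12
  weight(Z=3) = 1/12
  weight(Z=4) = 1/12
Total weight = 1/12 + 1/12 + 1/12 = 1/4
P(Z=2 | obs) = 1/12 / 1/4 = 1/3
P(Z=3 | obs) = 1/12 / 1/4 = 1/3
P(Z=4 | obs) = 1/12 / 1/4 = 1/3

P(Z=2) = 1/3, P(Z=3) = 1/3, P(Z=4) = 1/3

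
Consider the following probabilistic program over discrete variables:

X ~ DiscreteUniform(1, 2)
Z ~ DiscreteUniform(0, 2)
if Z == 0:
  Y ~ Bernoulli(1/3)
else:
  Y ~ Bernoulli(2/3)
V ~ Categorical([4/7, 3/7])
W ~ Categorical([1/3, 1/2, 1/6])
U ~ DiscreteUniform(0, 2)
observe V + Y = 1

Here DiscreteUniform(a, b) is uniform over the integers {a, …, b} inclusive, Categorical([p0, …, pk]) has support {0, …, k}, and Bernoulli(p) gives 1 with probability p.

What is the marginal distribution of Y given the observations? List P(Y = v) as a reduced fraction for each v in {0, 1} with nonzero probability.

Enumerate traces; 108 have nonzero weight after conditioning:
  (X=1, Z=0, Y=0, V=1, W=0, U=0) weight 1/189
  (X=1, Z=0, Y=0, V=1, W=0, U=1) weight 1/189
  (X=1, Z=0, Y=0, V=1, W=0, U=2) weight 1/189
  (X=1, Z=0, Y=0, V=1, W=1, U=0) weight 1/126
  (X=1, Z=0, Y=0, V=1, W=1, U=1) weight 1/126
  (X=1, Z=0, Y=0, V=1, W=1, U=2) weight 1/126
  (X=1, Z=0, Y=0, V=1, W=2, U=0) weight 1/378
  (X=1, Z=0, Y=0, V=1, W=2, U=1) weight 1/378
  (X=1, Z=0, Y=1, V=0, W=0, U=0) weight 2/567
  … 99 more
Group by Y:
  weight(Y=0) = 4/21
  weight(Y=1) = 20/63
Total weight = 4/21 + 20/63 = 32/63
P(Y=0 | obs) = 4/21 / 32/63 = 3/8
P(Y=1 | obs) = 20/63 / 32/63 = 5/8

P(Y=0) = 3/8, P(Y=1) = 5/8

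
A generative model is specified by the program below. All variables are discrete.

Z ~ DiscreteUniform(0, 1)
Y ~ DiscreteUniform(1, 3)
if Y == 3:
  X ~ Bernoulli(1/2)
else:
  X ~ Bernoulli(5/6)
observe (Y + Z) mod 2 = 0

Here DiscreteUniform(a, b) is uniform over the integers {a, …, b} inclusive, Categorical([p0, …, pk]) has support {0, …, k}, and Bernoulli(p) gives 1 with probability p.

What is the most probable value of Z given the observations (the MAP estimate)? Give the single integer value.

Enumerate traces; 6 have nonzero weight after conditioning:
  (Z=0, Y=2, X=0) weight 1/36
  (Z=0, Y=2, X=1) weight 5/36
  (Z=1, Y=1, X=0) weight 1/36
  (Z=1, Y=1, X=1) weight 5/36
  (Z=1, Y=3, X=0) weight 1/12
  (Z=1, Y=3, X=1) weight 1/12
Group by Z:
  weight(Z=0) = 1/6
  weight(Z=1) = 1/3
Total weight = 1/6 + 1/3 = 1/2
P(Z=0 | obs) = 1/6 / 1/2 = 1/3
P(Z=1 | obs) = 1/3 / 1/2 = 2/3
argmax = 1

argmax_v P(Z = v | obs) = 1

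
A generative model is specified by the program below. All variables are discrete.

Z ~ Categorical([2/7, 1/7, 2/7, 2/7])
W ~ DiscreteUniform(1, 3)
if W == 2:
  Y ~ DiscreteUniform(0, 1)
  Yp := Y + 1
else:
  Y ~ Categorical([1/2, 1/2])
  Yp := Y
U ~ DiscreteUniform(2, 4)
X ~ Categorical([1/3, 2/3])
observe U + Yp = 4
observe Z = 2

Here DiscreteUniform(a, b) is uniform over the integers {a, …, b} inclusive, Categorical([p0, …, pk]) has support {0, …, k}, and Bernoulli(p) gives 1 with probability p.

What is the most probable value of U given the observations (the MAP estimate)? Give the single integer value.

argmax_v P(U = v | obs) = 3

Enumerate traces; 12 have nonzero weight after conditioning:
  (Z=2, W=1, Y=0, U=4, X=0) weight 1/189
  (Z=2, W=1, Y=0, U=4, X=1) weight 2/189
  (Z=2, W=1, Y=1, U=3, X=0) weight 1/189
  (Z=2, W=1, Y=1, U=3, X=1) weight 2/189
  (Z=2, W=2, Y=0, U=3, X=0) weight 1/189
  (Z=2, W=2, Y=0, U=3, X=1) weight 2/189
  (Z=2, W=2, Y=1, U=2, X=0) weight 1/189
  (Z=2, W=2, Y=1, U=2, X=1) weight 2/189
  … 4 more
Group by U:
  weight(U=2) = 1/63
  weight(U=3) = 1/21
  weight(U=4) = 2/63
Total weight = 1/63 + 1/21 + 2/63 = 2/21
P(U=2 | obs) = 1/63 / 2/21 = 1/6
P(U=3 | obs) = 1/21 / 2/21 = 1/2
P(U=4 | obs) = 2/63 / 2/21 = 1/3
argmax = 3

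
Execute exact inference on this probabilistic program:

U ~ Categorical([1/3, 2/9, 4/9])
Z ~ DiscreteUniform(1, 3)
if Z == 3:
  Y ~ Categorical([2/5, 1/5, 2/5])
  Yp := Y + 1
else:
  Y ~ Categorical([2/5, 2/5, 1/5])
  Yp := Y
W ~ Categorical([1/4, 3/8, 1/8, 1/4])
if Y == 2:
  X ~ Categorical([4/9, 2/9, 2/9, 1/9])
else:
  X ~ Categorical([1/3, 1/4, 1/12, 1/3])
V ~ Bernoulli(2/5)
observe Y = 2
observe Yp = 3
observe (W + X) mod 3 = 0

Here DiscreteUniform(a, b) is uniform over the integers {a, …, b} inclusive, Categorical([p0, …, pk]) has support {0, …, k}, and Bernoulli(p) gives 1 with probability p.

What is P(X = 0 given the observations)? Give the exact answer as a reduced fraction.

P(X = 0 | obs) = 4/7

Enumerate traces; 36 have nonzero weight after conditioning:
  (U=0, Z=3, Y=2, W=0, X=0, V=0) weight 2/675
  (U=0, Z=3, Y=2, W=0, X=0, V=1) weight 4/2025
  (U=0, Z=3, Y=2, W=0, X=3, V=0) weight 1/1350
  (U=0, Z=3, Y=2, W=0, X=3, V=1) weight 1/2025
  (U=0, Z=3, Y=2, W=1, X=2, V=0) weight 1/450
  (U=0, Z=3, Y=2, W=1, X=2, V=1) weight 1/675
  (U=0, Z=3, Y=2, W=2, X=1, V=0) weight 1/1350
  (U=0, Z=3, Y=2, W=2, X=1, V=1) weight 1/2025
  … 28 more
Group by X:
  weight(X=0) = 4/135
  weight(X=1) = 1/270
  weight(X=2) = 1/90
  weight(X=3) = 1/135
Total weight = 4/135 + 1/270 + 1/90 + 1/135 = 7/135
P(X=0 | obs) = 4/135 / 7/135 = 4/7
P(X=1 | obs) = 1/270 / 7/135 = 1/14
P(X=2 | obs) = 1/90 / 7/135 = 3/14
P(X=3 | obs) = 1/135 / 7/135 = 1/7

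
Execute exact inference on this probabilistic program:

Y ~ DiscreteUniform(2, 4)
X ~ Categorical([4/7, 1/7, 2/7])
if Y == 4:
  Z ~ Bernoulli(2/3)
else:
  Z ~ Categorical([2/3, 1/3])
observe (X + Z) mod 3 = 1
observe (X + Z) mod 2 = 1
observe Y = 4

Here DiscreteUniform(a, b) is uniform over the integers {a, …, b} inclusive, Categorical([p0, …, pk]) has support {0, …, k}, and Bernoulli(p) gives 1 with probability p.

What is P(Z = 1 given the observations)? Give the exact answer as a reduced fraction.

Enumerate traces; 2 have nonzero weight after conditioning:
  (Y=4, X=0, Z=1) weight 8/63
  (Y=4, X=1, Z=0) weight 1/63
Group by Z:
  weight(Z=0) = 1/63
  weight(Z=1) = 8/63
Total weight = 1/63 + 8/63 = 1/7
P(Z=0 | obs) = 1/63 / 1/7 = 1/9
P(Z=1 | obs) = 8/63 / 1/7 = 8/9

P(Z = 1 | obs) = 8/9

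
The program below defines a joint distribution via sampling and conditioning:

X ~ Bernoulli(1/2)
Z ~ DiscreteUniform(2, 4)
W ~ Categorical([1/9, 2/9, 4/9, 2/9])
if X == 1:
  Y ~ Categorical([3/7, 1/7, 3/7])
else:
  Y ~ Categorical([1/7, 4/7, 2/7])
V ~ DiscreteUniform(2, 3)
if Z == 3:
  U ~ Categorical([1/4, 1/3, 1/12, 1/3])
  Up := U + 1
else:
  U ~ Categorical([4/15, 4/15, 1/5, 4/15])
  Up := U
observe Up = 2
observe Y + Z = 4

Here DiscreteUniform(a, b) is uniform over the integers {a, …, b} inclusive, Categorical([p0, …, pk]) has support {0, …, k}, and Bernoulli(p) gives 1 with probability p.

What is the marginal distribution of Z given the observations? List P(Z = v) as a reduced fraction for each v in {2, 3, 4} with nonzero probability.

Enumerate traces; 48 have nonzero weight after conditioning:
  (X=0, Z=2, W=0, Y=2, V=2, U=2) weight 1/1890
  (X=0, Z=2, W=0, Y=2, V=3, U=2) weight 1/1890
  (X=0, Z=2, W=1, Y=2, V=2, U=2) weight 1/945
  (X=0, Z=2, W=1, Y=2, V=3, U=2) weight 1/945
  (X=0, Z=2, W=2, Y=2, V=2, U=2) weight 2/945
  (X=0, Z=2, W=2, Y=2, V=3, U=2) weight 2/945
  (X=0, Z=2, W=3, Y=2, V=2, U=2) weight 1/945
  (X=0, Z=2, W=3, Y=2, V=3, U=2) weight 1/945
  (X=0, Z=3, W=0, Y=1, V=2, U=1) weight 1/567
  (X=0, Z=4, W=0, Y=0, V=2, U=2) weight 1/3780
  … 38 more
Group by Z:
  weight(Z=2) = 1/42
  weight(Z=3) = 5/126
  weight(Z=4) = 2/105
Total weight = 1/42 + 5/126 + 2/105 = 26/315
P(Z=2 | obs) = 1/42 / 26/315 = 15/52
P(Z=3 | obs) = 5/126 / 26/315 = 25/52
P(Z=4 | obs) = 2/105 / 26/315 = 3/13

P(Z=2) = 15/52, P(Z=3) = 25/52, P(Z=4) = 3/13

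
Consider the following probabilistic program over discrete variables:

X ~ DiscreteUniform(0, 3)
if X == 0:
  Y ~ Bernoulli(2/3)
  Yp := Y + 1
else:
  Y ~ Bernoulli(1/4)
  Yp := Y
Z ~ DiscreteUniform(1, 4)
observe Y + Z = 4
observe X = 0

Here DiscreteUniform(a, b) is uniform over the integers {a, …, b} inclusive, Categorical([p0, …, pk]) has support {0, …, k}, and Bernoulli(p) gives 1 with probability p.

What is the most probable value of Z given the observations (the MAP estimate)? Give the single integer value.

Enumerate traces; 2 have nonzero weight after conditioning:
  (X=0, Y=0, Z=4) weight 1/48
  (X=0, Y=1, Z=3) weight 1/24
Group by Z:
  weight(Z=3) = 1/24
  weight(Z=4) = 1/48
Total weight = 1/24 + 1/48 = 1/16
P(Z=3 | obs) = 1/24 / 1/16 = 2/3
P(Z=4 | obs) = 1/48 / 1/16 = 1/3
argmax = 3

argmax_v P(Z = v | obs) = 3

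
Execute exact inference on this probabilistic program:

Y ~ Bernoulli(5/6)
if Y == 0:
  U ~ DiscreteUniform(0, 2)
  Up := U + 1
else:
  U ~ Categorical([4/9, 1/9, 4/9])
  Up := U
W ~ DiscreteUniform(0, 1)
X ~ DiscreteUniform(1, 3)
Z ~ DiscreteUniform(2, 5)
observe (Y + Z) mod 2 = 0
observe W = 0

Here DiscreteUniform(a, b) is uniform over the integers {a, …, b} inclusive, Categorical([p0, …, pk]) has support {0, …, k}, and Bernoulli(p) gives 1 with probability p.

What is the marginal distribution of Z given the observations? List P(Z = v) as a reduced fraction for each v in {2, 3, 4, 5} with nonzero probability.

Enumerate traces; 36 have nonzero weight after conditioning:
  (Y=0, U=0, W=0, X=1, Z=2) weight 1/432
  (Y=0, U=0, W=0, X=1, Z=4) weight 1/432
  (Y=0, U=0, W=0, X=2, Z=2) weight 1/432
  (Y=0, U=0, W=0, X=2, Z=4) weight 1/432
  (Y=0, U=0, W=0, X=3, Z=2) weight 1/432
  (Y=0, U=0, W=0, X=3, Z=4) weight 1/432
  (Y=0, U=1, W=0, X=1, Z=2) weight 1/432
  (Y=0, U=1, W=0, X=1, Z=4) weight 1/432
  (Y=1, U=0, W=0, X=1, Z=3) weight 5/324
  (Y=1, U=0, W=0, X=1, Z=5) weight 5/324
  … 26 more
Group by Z:
  weight(Z=2) = 1/48
  weight(Z=3) = 5/48
  weight(Z=4) = 1/48
  weight(Z=5) = 5/48
Total weight = 1/48 + 5/48 + 1/48 + 5/48 = 1/4
P(Z=2 | obs) = 1/48 / 1/4 = 1/12
P(Z=3 | obs) = 5/48 / 1/4 = 5/12
P(Z=4 | obs) = 1/48 / 1/4 = 1/12
P(Z=5 | obs) = 5/48 / 1/4 = 5/12

P(Z=2) = 1/12, P(Z=3) = 5/12, P(Z=4) = 1/12, P(Z=5) = 5/12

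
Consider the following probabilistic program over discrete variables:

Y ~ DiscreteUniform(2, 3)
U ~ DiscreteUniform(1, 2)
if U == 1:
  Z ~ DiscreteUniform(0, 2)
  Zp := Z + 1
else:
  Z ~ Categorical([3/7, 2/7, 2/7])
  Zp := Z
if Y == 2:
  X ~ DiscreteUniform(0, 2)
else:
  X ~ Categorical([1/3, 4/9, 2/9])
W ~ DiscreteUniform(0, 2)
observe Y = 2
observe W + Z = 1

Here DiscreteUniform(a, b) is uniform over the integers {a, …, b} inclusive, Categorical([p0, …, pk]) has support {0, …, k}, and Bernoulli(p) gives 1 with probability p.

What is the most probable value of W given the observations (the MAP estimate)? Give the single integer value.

argmax_v P(W = v | obs) = 1

Enumerate traces; 12 have nonzero weight after conditioning:
  (Y=2, U=1, Z=0, X=0, W=1) weight 1/108
  (Y=2, U=1, Z=0, X=1, W=1) weight 1/108
  (Y=2, U=1, Z=0, X=2, W=1) weight 1/108
  (Y=2, U=1, Z=1, X=0, W=0) weight 1/108
  (Y=2, U=1, Z=1, X=1, W=0) weight 1/108
  (Y=2, U=1, Z=1, X=2, W=0) weight 1/108
  (Y=2, U=2, Z=0, X=0, W=1) weight 1/84
  (Y=2, U=2, Z=0, X=1, W=1) weight 1/84
  … 4 more
Group by W:
  weight(W=0) = 13/252
  weight(W=1) = 4/63
Total weight = 13/252 + 4/63 = 29/252
P(W=0 | obs) = 13/252 / 29/252 = 13/29
P(W=1 | obs) = 4/63 / 29/252 = 16/29
argmax = 1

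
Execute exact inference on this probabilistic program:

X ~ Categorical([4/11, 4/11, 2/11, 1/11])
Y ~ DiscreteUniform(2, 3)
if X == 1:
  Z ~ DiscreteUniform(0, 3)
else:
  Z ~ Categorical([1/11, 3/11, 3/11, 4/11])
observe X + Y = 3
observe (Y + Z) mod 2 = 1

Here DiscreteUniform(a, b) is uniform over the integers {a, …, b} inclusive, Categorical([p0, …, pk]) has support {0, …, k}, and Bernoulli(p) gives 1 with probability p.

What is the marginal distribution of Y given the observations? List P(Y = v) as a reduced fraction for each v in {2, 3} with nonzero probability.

P(Y=2) = 11/19, P(Y=3) = 8/19

Enumerate traces; 4 have nonzero weight after conditioning:
  (X=0, Y=3, Z=0) weight 2/121
  (X=0, Y=3, Z=2) weight 6/121
  (X=1, Y=2, Z=1) weight 1/22
  (X=1, Y=2, Z=3) weight 1/22
Group by Y:
  weight(Y=2) = 1/11
  weight(Y=3) = 8/121
Total weight = 1/11 + 8/121 = 19/121
P(Y=2 | obs) = 1/11 / 19/121 = 11/19
P(Y=3 | obs) = 8/121 / 19/121 = 8/19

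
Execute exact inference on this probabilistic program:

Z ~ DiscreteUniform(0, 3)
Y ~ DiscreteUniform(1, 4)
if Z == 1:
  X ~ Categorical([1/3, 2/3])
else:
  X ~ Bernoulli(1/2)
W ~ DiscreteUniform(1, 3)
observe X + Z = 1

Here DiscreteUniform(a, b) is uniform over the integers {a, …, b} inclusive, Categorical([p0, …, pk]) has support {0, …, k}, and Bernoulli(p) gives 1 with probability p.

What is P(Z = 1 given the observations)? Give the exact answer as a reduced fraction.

Enumerate traces; 24 have nonzero weight after conditioning:
  (Z=0, Y=1, X=1, W=1) weight 1/96
  (Z=0, Y=1, X=1, W=2) weight 1/96
  (Z=0, Y=1, X=1, W=3) weight 1/96
  (Z=0, Y=2, X=1, W=1) weight 1/96
  (Z=0, Y=2, X=1, W=2) weight 1/96
  (Z=0, Y=2, X=1, W=3) weight 1/96
  (Z=0, Y=3, X=1, W=1) weight 1/96
  (Z=0, Y=3, X=1, W=2) weight 1/96
  (Z=1, Y=1, X=0, W=1) weight 1/144
  … 15 more
Group by Z:
  weight(Z=0) = 1/8
  weight(Z=1) = 1/12
Total weight = 1/8 + 1/12 = 5/24
P(Z=0 | obs) = 1/8 / 5/24 = 3/5
P(Z=1 | obs) = 1/12 / 5/24 = 2/5

P(Z = 1 | obs) = 2/5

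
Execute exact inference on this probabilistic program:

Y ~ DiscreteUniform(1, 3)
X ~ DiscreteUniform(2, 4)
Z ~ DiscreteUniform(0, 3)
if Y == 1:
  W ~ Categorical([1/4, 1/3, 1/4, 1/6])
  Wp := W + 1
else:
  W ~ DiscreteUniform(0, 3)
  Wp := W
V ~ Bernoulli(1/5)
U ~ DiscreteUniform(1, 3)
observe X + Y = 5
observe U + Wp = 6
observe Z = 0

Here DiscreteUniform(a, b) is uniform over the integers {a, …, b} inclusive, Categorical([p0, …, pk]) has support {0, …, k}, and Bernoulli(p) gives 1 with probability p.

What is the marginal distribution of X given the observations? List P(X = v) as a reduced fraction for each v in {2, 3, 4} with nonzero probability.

P(X=2) = 3/11, P(X=3) = 3/11, P(X=4) = 5/11

Enumerate traces; 8 have nonzero weight after conditioning:
  (Y=1, X=4, Z=0, W=2, V=0, U=3) weight 1/540
  (Y=1, X=4, Z=0, W=2, V=1, U=3) weight 1/2160
  (Y=1, X=4, Z=0, W=3, V=0, U=2) weight 1/810
  (Y=1, X=4, Z=0, W=3, V=1, U=2) weight 1/3240
  (Y=2, X=3, Z=0, W=3, V=0, U=3) weight 1/540
  (Y=2, X=3, Z=0, W=3, V=1, U=3) weight 1/2160
  (Y=3, X=2, Z=0, W=3, V=0, U=3) weight 1/540
  (Y=3, X=2, Z=0, W=3, V=1, U=3) weight 1/2160
Group by X:
  weight(X=2) = 1/432
  weight(X=3) = 1/432
  weight(X=4) = 5/1296
Total weight = 1/432 + 1/432 + 5/1296 = 11/1296
P(X=2 | obs) = 1/432 / 11/1296 = 3/11
P(X=3 | obs) = 1/432 / 11/1296 = 3/11
P(X=4 | obs) = 5/1296 / 11/1296 = 5/11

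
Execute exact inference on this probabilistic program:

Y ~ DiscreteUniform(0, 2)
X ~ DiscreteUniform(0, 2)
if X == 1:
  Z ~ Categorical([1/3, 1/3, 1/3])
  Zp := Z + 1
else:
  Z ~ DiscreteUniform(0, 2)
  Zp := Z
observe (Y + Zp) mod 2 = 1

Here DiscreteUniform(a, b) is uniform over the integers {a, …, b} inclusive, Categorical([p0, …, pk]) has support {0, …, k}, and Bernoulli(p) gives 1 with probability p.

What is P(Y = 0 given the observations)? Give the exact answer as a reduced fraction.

Enumerate traces; 13 have nonzero weight after conditioning:
  (Y=0, X=0, Z=1) weight 1/27
  (Y=0, X=1, Z=0) weight 1/27
  (Y=0, X=1, Z=2) weight 1/27
  (Y=0, X=2, Z=1) weight 1/27
  (Y=1, X=0, Z=0) weight 1/27
  (Y=1, X=0, Z=2) weight 1/27
  (Y=1, X=1, Z=1) weight 1/27
  (Y=1, X=2, Z=0) weight 1/27
  (Y=2, X=0, Z=1) weight 1/27
  … 4 more
Group by Y:
  weight(Y=0) = 4/27
  weight(Y=1) = 5/27
  weight(Y=2) = 4/27
Total weight = 4/27 + 5/27 + 4/27 = 13/27
P(Y=0 | obs) = 4/27 / 13/27 = 4/13
P(Y=1 | obs) = 5/27 / 13/27 = 5/13
P(Y=2 | obs) = 4/27 / 13/27 = 4/13

P(Y = 0 | obs) = 4/13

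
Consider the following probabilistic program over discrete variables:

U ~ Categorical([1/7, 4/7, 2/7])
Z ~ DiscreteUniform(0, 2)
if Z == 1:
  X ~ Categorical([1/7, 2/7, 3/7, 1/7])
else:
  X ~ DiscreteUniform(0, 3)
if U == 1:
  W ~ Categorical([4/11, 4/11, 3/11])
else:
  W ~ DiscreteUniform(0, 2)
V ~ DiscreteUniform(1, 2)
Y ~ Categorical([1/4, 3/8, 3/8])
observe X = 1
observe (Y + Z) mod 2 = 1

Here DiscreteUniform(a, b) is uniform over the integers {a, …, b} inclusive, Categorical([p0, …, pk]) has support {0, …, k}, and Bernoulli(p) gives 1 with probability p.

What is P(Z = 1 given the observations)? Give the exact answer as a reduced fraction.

Enumerate traces; 72 have nonzero weight after conditioning:
  (U=0, Z=0, X=1, W=0, V=1, Y=1) weight 1/1344
  (U=0, Z=0, X=1, W=0, V=2, Y=1) weight 1/1344
  (U=0, Z=0, X=1, W=1, V=1, Y=1) weight 1/1344
  (U=0, Z=0, X=1, W=1, V=2, Y=1) weight 1/1344
  (U=0, Z=0, X=1, W=2, V=1, Y=1) weight 1/1344
  (U=0, Z=0, X=1, W=2, V=2, Y=1) weight 1/1344
  (U=0, Z=1, X=1, W=0, V=1, Y=0) weight 1/1764
  (U=0, Z=1, X=1, W=0, V=1, Y=2) weight 1/1176
  (U=0, Z=2, X=1, W=0, V=1, Y=1) weight 1/1344
  … 63 more
Group by Z:
  weight(Z=0) = 1/32
  weight(Z=1) = 5/84
  weight(Z=2) = 1/32
Total weight = 1/32 + 5/84 + 1/32 = 41/336
P(Z=0 | obs) = 1/32 / 41/336 = 21/82
P(Z=1 | obs) = 5/84 / 41/336 = 20/41
P(Z=2 | obs) = 1/32 / 41/336 = 21/82

P(Z = 1 | obs) = 20/41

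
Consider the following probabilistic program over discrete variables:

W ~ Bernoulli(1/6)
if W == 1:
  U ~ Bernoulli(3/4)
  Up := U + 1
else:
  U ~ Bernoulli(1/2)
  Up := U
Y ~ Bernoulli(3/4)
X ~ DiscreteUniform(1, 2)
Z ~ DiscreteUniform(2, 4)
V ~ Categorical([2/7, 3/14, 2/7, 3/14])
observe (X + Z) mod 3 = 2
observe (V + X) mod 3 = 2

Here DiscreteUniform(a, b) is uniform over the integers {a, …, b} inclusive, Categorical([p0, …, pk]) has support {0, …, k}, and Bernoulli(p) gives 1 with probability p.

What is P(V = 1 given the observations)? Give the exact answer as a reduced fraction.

Enumerate traces; 24 have nonzero weight after conditioning:
  (W=0, U=0, Y=0, X=1, Z=4, V=1) weight 5/1344
  (W=0, U=0, Y=0, X=2, Z=3, V=0) weight 5/1008
  (W=0, U=0, Y=0, X=2, Z=3, V=3) weight 5/1344
  (W=0, U=0, Y=1, X=1, Z=4, V=1) weight 5/448
  (W=0, U=0, Y=1, X=2, Z=3, V=0) weight 5/336
  (W=0, U=0, Y=1, X=2, Z=3, V=3) weight 5/448
  (W=0, U=1, Y=0, X=1, Z=4, V=1) weight 5/1344
  (W=0, U=1, Y=0, X=2, Z=3, V=0) weight 5/1008
  … 16 more
Group by V:
  weight(V=0) = 1/21
  weight(V=1) = 1/28
  weight(V=3) = 1/28
Total weight = 1/21 + 1/28 + 1/28 = 5/42
P(V=0 | obs) = 1/21 / 5/42 = 2/5
P(V=1 | obs) = 1/28 / 5/42 = 3/10
P(V=3 | obs) = 1/28 / 5/42 = 3/10

P(V = 1 | obs) = 3/10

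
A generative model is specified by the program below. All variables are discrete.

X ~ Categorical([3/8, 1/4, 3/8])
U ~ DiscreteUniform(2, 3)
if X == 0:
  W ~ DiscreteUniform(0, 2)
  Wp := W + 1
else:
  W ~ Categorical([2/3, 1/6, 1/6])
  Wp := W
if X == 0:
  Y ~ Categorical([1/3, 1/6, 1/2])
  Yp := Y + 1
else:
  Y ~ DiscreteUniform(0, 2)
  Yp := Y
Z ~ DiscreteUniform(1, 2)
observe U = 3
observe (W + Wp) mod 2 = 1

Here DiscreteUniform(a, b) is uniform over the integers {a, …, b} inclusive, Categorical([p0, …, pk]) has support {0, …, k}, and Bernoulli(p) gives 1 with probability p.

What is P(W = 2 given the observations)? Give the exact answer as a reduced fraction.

P(W = 2 | obs) = 1/3

Enumerate traces; 18 have nonzero weight after conditioning:
  (X=0, U=3, W=0, Y=0, Z=1) weight 1/96
  (X=0, U=3, W=0, Y=0, Z=2) weight 1/96
  (X=0, U=3, W=0, Y=1, Z=1) weight 1/192
  (X=0, U=3, W=0, Y=1, Z=2) weight 1/192
  (X=0, U=3, W=0, Y=2, Z=1) weight 1/64
  (X=0, U=3, W=0, Y=2, Z=2) weight 1/64
  (X=0, U=3, W=1, Y=0, Z=1) weight 1/96
  (X=0, U=3, W=1, Y=0, Z=2) weight 1/96
  (X=0, U=3, W=2, Y=0, Z=1) weight 1/96
  … 9 more
Group by W:
  weight(W=0) = 1/16
  weight(W=1) = 1/16
  weight(W=2) = 1/16
Total weight = 1/16 + 1/16 + 1/16 = 3/16
P(W=0 | obs) = 1/16 / 3/16 = 1/3
P(W=1 | obs) = 1/16 / 3/16 = 1/3
P(W=2 | obs) = 1/16 / 3/16 = 1/3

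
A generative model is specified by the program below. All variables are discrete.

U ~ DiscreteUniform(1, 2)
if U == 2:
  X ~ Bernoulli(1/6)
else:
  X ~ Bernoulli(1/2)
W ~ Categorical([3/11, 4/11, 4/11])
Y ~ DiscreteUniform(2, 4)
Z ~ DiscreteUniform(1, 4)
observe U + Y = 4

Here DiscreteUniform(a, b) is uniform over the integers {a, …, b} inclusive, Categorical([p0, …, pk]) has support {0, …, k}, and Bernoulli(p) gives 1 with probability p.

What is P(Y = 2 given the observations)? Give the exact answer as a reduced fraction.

Enumerate traces; 48 have nonzero weight after conditioning:
  (U=1, X=0, W=0, Y=3, Z=1) weight 1/176
  (U=1, X=0, W=0, Y=3, Z=2) weight 1/176
  (U=1, X=0, W=0, Y=3, Z=3) weight 1/176
  (U=1, X=0, W=0, Y=3, Z=4) weight 1/176
  (U=1, X=0, W=1, Y=3, Z=1) weight 1/132
  (U=1, X=0, W=1, Y=3, Z=2) weight 1/132
  (U=1, X=0, W=1, Y=3, Z=3) weight 1/132
  (U=1, X=0, W=1, Y=3, Z=4) weight 1/132
  (U=2, X=0, W=0, Y=2, Z=1) weight 5/528
  … 39 more
Group by Y:
  weight(Y=2) = 1/6
  weight(Y=3) = 1/6
Total weight = 1/6 + 1/6 = 1/3
P(Y=2 | obs) = 1/6 / 1/3 = 1/2
P(Y=3 | obs) = 1/6 / 1/3 = 1/2

P(Y = 2 | obs) = 1/2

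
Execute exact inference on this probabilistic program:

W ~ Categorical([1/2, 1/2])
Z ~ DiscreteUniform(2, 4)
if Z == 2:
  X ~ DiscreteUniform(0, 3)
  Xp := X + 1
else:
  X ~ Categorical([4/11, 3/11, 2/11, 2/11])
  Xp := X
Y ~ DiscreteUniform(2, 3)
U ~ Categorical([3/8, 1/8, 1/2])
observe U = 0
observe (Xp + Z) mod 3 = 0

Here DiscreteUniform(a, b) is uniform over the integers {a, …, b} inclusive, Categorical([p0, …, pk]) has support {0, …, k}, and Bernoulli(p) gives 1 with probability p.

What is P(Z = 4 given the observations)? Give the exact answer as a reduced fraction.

P(Z = 4 | obs) = 4/27

Enumerate traces; 20 have nonzero weight after conditioning:
  (W=0, Z=2, X=0, Y=2, U=0) weight 1/128
  (W=0, Z=2, X=0, Y=3, U=0) weight 1/128
  (W=0, Z=2, X=3, Y=2, U=0) weight 1/128
  (W=0, Z=2, X=3, Y=3, U=0) weight 1/128
  (W=0, Z=3, X=0, Y=2, U=0) weight 1/88
  (W=0, Z=3, X=0, Y=3, U=0) weight 1/88
  (W=0, Z=3, X=3, Y=2, U=0) weight 1/176
  (W=0, Z=3, X=3, Y=3, U=0) weight 1/176
  (W=0, Z=4, X=2, Y=2, U=0) weight 1/176
  … 11 more
Group by Z:
  weight(Z=2) = 1/16
  weight(Z=3) = 3/44
  weight(Z=4) = 1/44
Total weight = 1/16 + 3/44 + 1/44 = 27/176
P(Z=2 | obs) = 1/16 / 27/176 = 11/27
P(Z=3 | obs) = 3/44 / 27/176 = 4/9
P(Z=4 | obs) = 1/44 / 27/176 = 4/27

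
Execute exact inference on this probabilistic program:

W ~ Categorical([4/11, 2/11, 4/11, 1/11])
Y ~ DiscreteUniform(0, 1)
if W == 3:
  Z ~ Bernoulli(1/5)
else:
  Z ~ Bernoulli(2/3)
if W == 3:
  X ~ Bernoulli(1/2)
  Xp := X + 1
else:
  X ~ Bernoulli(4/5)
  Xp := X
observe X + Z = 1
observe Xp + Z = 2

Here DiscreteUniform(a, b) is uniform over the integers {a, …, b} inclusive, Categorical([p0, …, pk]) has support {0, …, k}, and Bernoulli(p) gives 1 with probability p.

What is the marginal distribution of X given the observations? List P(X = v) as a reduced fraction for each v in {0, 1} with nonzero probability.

P(X=0) = 1/5, P(X=1) = 4/5

Enumerate traces; 4 have nonzero weight after conditioning:
  (W=3, Y=0, Z=0, X=1) weight 1/55
  (W=3, Y=0, Z=1, X=0) weight 1/220
  (W=3, Y=1, Z=0, X=1) weight 1/55
  (W=3, Y=1, Z=1, X=0) weight 1/220
Group by X:
  weight(X=0) = 1/110
  weight(X=1) = 2/55
Total weight = 1/110 + 2/55 = 1/22
P(X=0 | obs) = 1/110 / 1/22 = 1/5
P(X=1 | obs) = 2/55 / 1/22 = 4/5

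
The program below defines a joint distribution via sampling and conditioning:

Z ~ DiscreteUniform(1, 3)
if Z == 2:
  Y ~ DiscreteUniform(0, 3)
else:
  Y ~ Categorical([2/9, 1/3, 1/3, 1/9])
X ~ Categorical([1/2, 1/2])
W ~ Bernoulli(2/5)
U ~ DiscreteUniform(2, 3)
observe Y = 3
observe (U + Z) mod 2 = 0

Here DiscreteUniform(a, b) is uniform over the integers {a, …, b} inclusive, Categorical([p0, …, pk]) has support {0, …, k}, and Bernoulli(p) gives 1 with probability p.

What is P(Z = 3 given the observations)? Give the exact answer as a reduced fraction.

Enumerate traces; 12 have nonzero weight after conditioning:
  (Z=1, Y=3, X=0, W=0, U=3) weight 1/180
  (Z=1, Y=3, X=0, W=1, U=3) weight 1/270
  (Z=1, Y=3, X=1, W=0, U=3) weight 1/180
  (Z=1, Y=3, X=1, W=1, U=3) weight 1/270
  (Z=2, Y=3, X=0, W=0, U=2) weight 1/80
  (Z=2, Y=3, X=0, W=1, U=2) weight 1/120
  (Z=2, Y=3, X=1, W=0, U=2) weight 1/80
  (Z=2, Y=3, X=1, W=1, U=2) weight 1/120
  (Z=3, Y=3, X=0, W=0, U=3) weight 1/180
  … 3 more
Group by Z:
  weight(Z=1) = 1/54
  weight(Z=2) = 1/24
  weight(Z=3) = 1/54
Total weight = 1/54 + 1/24 + 1/54 = 17/216
P(Z=1 | obs) = 1/54 / 17/216 = 4/17
P(Z=2 | obs) = 1/24 / 17/216 = 9/17
P(Z=3 | obs) = 1/54 / 17/216 = 4/17

P(Z = 3 | obs) = 4/17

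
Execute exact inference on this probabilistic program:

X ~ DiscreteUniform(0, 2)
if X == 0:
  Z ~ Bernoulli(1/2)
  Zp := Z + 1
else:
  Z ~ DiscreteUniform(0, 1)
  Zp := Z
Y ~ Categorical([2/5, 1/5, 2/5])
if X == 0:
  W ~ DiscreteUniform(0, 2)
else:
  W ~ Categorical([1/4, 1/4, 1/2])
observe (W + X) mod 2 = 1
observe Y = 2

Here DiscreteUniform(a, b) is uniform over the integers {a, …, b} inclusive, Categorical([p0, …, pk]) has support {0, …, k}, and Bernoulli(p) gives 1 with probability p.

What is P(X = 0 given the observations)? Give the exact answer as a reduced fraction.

Enumerate traces; 8 have nonzero weight after conditioning:
  (X=0, Z=0, Y=2, W=1) weight 1/45
  (X=0, Z=1, Y=2, W=1) weight 1/45
  (X=1, Z=0, Y=2, W=0) weight 1/60
  (X=1, Z=0, Y=2, W=2) weight 1/30
  (X=1, Z=1, Y=2, W=0) weight 1/60
  (X=1, Z=1, Y=2, W=2) weight 1/30
  (X=2, Z=0, Y=2, W=1) weight 1/60
  (X=2, Z=1, Y=2, W=1) weight 1/60
Group by X:
  weight(X=0) = 2/45
  weight(X=1) = 1/10
  weight(X=2) = 1/30
Total weight = 2/45 + 1/10 + 1/30 = 8/45
P(X=0 | obs) = 2/45 / 8/45 = 1/4
P(X=1 | obs) = 1/10 / 8/45 = 9/16
P(X=2 | obs) = 1/30 / 8/45 = 3/16

P(X = 0 | obs) = 1/4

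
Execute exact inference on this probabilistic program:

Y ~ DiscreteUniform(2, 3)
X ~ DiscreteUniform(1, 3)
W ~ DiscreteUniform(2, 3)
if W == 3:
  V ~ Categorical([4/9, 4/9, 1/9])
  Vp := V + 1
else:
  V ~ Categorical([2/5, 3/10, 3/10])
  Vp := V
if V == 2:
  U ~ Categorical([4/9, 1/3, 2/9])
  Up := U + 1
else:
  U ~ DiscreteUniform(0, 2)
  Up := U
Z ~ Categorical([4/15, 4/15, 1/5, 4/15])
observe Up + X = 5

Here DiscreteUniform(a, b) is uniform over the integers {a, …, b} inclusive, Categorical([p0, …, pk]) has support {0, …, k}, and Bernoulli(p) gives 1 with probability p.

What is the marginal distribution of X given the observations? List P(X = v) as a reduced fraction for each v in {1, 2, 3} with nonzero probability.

Enumerate traces; 64 have nonzero weight after conditioning:
  (Y=2, X=2, W=2, V=2, U=2, Z=0) weight 1/675
  (Y=2, X=2, W=2, V=2, U=2, Z=1) weight 1/675
  (Y=2, X=2, W=2, V=2, U=2, Z=2) weight 1/900
  (Y=2, X=2, W=2, V=2, U=2, Z=3) weight 1/675
  (Y=2, X=2, W=3, V=2, U=2, Z=0) weight 2/3645
  (Y=2, X=2, W=3, V=2, U=2, Z=1) weight 2/3645
  (Y=2, X=2, W=3, V=2, U=2, Z=2) weight 1/2430
  (Y=2, X=2, W=3, V=2, U=2, Z=3) weight 2/3645
  (Y=2, X=3, W=2, V=0, U=2, Z=0) weight 2/675
  … 55 more
Group by X:
  weight(X=2) = 37/2430
  weight(X=3) = 1/9
Total weight = 37/2430 + 1/9 = 307/2430
P(X=2 | obs) = 37/2430 / 307/2430 = 37/307
P(X=3 | obs) = 1/9 / 307/2430 = 270/307

P(X=2) = 37/307, P(X=3) = 270/307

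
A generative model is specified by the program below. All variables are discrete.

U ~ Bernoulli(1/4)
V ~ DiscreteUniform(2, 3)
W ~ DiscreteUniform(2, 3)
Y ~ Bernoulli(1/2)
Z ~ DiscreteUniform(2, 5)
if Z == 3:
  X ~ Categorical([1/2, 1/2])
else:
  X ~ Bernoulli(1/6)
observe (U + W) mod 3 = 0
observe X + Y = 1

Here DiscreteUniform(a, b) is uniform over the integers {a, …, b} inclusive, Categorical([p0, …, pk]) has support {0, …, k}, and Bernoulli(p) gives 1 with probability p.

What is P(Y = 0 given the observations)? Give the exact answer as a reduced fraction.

Enumerate traces; 32 have nonzero weight after conditioning:
  (U=0, V=2, W=3, Y=0, Z=2, X=1) weight 1/256
  (U=0, V=2, W=3, Y=0, Z=3, X=1) weight 3/256
  (U=0, V=2, W=3, Y=0, Z=4, X=1) weight 1/256
  (U=0, V=2, W=3, Y=0, Z=5, X=1) weight 1/256
  (U=0, V=2, W=3, Y=1, Z=2, X=0) weight 5/256
  (U=0, V=2, W=3, Y=1, Z=3, X=0) weight 3/256
  (U=0, V=2, W=3, Y=1, Z=4, X=0) weight 5/256
  (U=0, V=2, W=3, Y=1, Z=5, X=0) weight 5/256
  … 24 more
Group by Y:
  weight(Y=0) = 1/16
  weight(Y=1) = 3/16
Total weight = 1/16 + 3/16 = 1/4
P(Y=0 | obs) = 1/16 / 1/4 = 1/4
P(Y=1 | obs) = 3/16 / 1/4 = 3/4

P(Y = 0 | obs) = 1/4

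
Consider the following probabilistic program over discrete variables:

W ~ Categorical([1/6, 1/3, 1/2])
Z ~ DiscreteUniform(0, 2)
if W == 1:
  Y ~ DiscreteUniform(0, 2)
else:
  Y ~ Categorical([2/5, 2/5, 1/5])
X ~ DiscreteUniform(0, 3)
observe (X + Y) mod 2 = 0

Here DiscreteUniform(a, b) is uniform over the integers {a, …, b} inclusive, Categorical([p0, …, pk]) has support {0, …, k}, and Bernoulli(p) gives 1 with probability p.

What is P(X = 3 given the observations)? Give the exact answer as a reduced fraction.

Enumerate traces; 54 have nonzero weight after conditioning:
  (W=0, Z=0, Y=0, X=0) weight 1/180
  (W=0, Z=0, Y=0, X=2) weight 1/180
  (W=0, Z=0, Y=1, X=1) weight 1/180
  (W=0, Z=0, Y=1, X=3) weight 1/180
  (W=0, Z=0, Y=2, X=0) weight 1/360
  (W=0, Z=0, Y=2, X=2) weight 1/360
  (W=0, Z=1, Y=0, X=0) weight 1/180
  (W=0, Z=1, Y=0, X=2) weight 1/180
  … 46 more
Group by X:
  weight(X=0) = 7/45
  weight(X=1) = 17/180
  weight(X=2) = 7/45
  weight(X=3) = 17/180
Total weight = 7/45 + 17/180 + 7/45 + 17/180 = 1/2
P(X=0 | obs) = 7/45 / 1/2 = 14/45
P(X=1 | obs) = 17/180 / 1/2 = 17/90
P(X=2 | obs) = 7/45 / 1/2 = 14/45
P(X=3 | obs) = 17/180 / 1/2 = 17/90

P(X = 3 | obs) = 17/90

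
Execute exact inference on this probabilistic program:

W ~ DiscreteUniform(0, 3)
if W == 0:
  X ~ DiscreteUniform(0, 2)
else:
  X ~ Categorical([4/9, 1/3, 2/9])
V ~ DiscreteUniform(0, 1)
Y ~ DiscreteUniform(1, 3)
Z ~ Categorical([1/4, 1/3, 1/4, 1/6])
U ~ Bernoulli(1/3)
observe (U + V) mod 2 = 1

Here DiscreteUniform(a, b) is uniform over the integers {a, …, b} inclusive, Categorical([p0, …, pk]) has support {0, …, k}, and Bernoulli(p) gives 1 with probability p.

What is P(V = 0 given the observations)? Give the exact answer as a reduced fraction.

Enumerate traces; 288 have nonzero weight after conditioning:
  (W=0, X=0, V=0, Y=1, Z=0, U=1) weight 1/864
  (W=0, X=0, V=0, Y=1, Z=1, U=1) weight 1/648
  (W=0, X=0, V=0, Y=1, Z=2, U=1) weight 1/864
  (W=0, X=0, V=0, Y=1, Z=3, U=1) weight 1/1296
  (W=0, X=0, V=0, Y=2, Z=0, U=1) weight 1/864
  (W=0, X=0, V=0, Y=2, Z=1, U=1) weight 1/648
  (W=0, X=0, V=0, Y=2, Z=2, U=1) weight 1/864
  (W=0, X=0, V=0, Y=2, Z=3, U=1) weight 1/1296
  (W=0, X=0, V=1, Y=1, Z=0, U=0) weight 1/432
  … 279 more
Group by V:
  weight(V=0) = 1/6
  weight(V=1) = 1/3
Total weight = 1/6 + 1/3 = 1/2
P(V=0 | obs) = 1/6 / 1/2 = 1/3
P(V=1 | obs) = 1/3 / 1/2 = 2/3

P(V = 0 | obs) = 1/3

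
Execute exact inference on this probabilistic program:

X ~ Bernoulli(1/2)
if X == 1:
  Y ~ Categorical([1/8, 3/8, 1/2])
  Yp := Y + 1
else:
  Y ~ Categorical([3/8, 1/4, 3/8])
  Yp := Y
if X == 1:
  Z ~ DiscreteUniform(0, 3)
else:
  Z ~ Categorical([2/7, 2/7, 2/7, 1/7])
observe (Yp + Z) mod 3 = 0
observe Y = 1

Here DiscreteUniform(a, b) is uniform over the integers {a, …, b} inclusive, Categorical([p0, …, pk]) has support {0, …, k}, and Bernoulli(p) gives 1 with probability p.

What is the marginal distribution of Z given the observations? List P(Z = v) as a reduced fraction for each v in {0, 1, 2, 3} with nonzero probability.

P(Z=1) = 21/37, P(Z=2) = 16/37

Enumerate traces; 2 have nonzero weight after conditioning:
  (X=0, Y=1, Z=2) weight 1/28
  (X=1, Y=1, Z=1) weight 3/64
Group by Z:
  weight(Z=1) = 3/64
  weight(Z=2) = 1/28
Total weight = 3/64 + 1/28 = 37/448
P(Z=1 | obs) = 3/64 / 37/448 = 21/37
P(Z=2 | obs) = 1/28 / 37/448 = 16/37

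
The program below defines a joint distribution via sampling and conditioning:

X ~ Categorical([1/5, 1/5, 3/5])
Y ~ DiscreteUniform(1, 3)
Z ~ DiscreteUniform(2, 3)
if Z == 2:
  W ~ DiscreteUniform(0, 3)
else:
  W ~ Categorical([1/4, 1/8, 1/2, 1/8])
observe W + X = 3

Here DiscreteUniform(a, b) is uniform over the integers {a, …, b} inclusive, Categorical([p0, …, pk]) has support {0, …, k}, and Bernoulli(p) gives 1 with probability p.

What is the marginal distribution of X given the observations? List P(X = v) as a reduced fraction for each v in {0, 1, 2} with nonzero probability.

Enumerate traces; 18 have nonzero weight after conditioning:
  (X=0, Y=1, Z=2, W=3) weight 1/120
  (X=0, Y=1, Z=3, W=3) weight 1/240
  (X=0, Y=2, Z=2, W=3) weight 1/120
  (X=0, Y=2, Z=3, W=3) weight 1/240
  (X=0, Y=3, Z=2, W=3) weight 1/120
  (X=0, Y=3, Z=3, W=3) weight 1/240
  (X=1, Y=1, Z=2, W=2) weight 1/120
  (X=1, Y=1, Z=3, W=2) weight 1/60
  (X=2, Y=1, Z=2, W=1) weight 1/40
  … 9 more
Group by X:
  weight(X=0) = 3/80
  weight(X=1) = 3/40
  weight(X=2) = 9/80
Total weight = 3/80 + 3/40 + 9/80 = 9/40
P(X=0 | obs) = 3/80 / 9/40 = 1/6
P(X=1 | obs) = 3/40 / 9/40 = 1/3
P(X=2 | obs) = 9/80 / 9/40 = 1/2

P(X=0) = 1/6, P(X=1) = 1/3, P(X=2) = 1/2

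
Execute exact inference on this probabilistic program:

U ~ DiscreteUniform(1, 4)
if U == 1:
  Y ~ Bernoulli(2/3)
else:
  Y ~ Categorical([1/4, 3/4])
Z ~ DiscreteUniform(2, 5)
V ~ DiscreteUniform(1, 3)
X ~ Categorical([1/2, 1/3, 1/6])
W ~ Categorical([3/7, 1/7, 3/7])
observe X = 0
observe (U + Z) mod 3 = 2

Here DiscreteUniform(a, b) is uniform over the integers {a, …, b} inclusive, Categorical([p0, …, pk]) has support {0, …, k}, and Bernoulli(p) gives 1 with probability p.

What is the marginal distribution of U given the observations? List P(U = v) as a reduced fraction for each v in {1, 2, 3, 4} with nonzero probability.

P(U=1) = 1/5, P(U=2) = 1/5, P(U=3) = 2/5, P(U=4) = 1/5

Enumerate traces; 90 have nonzero weight after conditioning:
  (U=1, Y=0, Z=4, V=1, X=0, W=0) weight 1/672
  (U=1, Y=0, Z=4, V=1, X=0, W=1) weight 1/2016
  (U=1, Y=0, Z=4, V=1, X=0, W=2) weight 1/672
  (U=1, Y=0, Z=4, V=2, X=0, W=0) weight 1/672
  (U=1, Y=0, Z=4, V=2, X=0, W=1) weight 1/2016
  (U=1, Y=0, Z=4, V=2, X=0, W=2) weight 1/672
  (U=1, Y=0, Z=4, V=3, X=0, W=0) weight 1/672
  (U=1, Y=0, Z=4, V=3, X=0, W=1) weight 1/2016
  (U=2, Y=0, Z=3, V=1, X=0, W=0) weight 1/896
  (U=3, Y=0, Z=2, V=1, X=0, W=0) weight 1/896
  … 80 more
Group by U:
  weight(U=1) = 1/32
  weight(U=2) = 1/32
  weight(U=3) = 1/16
  weight(U=4) = 1/32
Total weight = 1/32 + 1/32 + 1/16 + 1/32 = 5/32
P(U=1 | obs) = 1/32 / 5/32 = 1/5
P(U=2 | obs) = 1/32 / 5/32 = 1/5
P(U=3 | obs) = 1/16 / 5/32 = 2/5
P(U=4 | obs) = 1/32 / 5/32 = 1/5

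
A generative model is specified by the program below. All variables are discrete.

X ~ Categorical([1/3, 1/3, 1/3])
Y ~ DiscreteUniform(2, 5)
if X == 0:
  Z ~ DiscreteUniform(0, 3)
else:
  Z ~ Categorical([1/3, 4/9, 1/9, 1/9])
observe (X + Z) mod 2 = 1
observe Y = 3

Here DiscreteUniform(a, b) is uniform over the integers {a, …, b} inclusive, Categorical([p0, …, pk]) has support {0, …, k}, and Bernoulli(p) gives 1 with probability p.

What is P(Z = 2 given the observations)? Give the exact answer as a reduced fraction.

Enumerate traces; 6 have nonzero weight after conditioning:
  (X=0, Y=3, Z=1) weight 1/48
  (X=0, Y=3, Z=3) weight 1/48
  (X=1, Y=3, Z=0) weight 1/36
  (X=1, Y=3, Z=2) weight 1/108
  (X=2, Y=3, Z=1) weight 1/27
  (X=2, Y=3, Z=3) weight 1/108
Group by Z:
  weight(Z=0) = 1/36
  weight(Z=1) = 25/432
  weight(Z=2) = 1/108
  weight(Z=3) = 13/432
Total weight = 1/36 + 25/432 + 1/108 + 13/432 = 1/8
P(Z=0 | obs) = 1/36 / 1/8 = 2/9
P(Z=1 | obs) = 25/432 / 1/8 = 25/54
P(Z=2 | obs) = 1/108 / 1/8 = 2/27
P(Z=3 | obs) = 13/432 / 1/8 = 13/54

P(Z = 2 | obs) = 2/27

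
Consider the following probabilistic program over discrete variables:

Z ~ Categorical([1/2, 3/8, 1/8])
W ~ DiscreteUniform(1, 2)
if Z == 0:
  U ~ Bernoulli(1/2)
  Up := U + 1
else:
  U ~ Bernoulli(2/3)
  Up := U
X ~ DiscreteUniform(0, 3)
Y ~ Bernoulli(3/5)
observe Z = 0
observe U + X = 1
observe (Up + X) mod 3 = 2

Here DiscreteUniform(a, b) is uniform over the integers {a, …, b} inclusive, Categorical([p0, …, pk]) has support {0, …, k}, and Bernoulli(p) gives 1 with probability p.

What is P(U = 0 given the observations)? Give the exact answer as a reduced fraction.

Enumerate traces; 8 have nonzero weight after conditioning:
  (Z=0, W=1, U=0, X=1, Y=0) weight 1/80
  (Z=0, W=1, U=0, X=1, Y=1) weight 3/160
  (Z=0, W=1, U=1, X=0, Y=0) weight 1/80
  (Z=0, W=1, U=1, X=0, Y=1) weight 3/160
  (Z=0, W=2, U=0, X=1, Y=0) weight 1/80
  (Z=0, W=2, U=0, X=1, Y=1) weight 3/160
  (Z=0, W=2, U=1, X=0, Y=0) weight 1/80
  (Z=0, W=2, U=1, X=0, Y=1) weight 3/160
Group by U:
  weight(U=0) = 1/16
  weight(U=1) = 1/16
Total weight = 1/16 + 1/16 = 1/8
P(U=0 | obs) = 1/16 / 1/8 = 1/2
P(U=1 | obs) = 1/16 / 1/8 = 1/2

P(U = 0 | obs) = 1/2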